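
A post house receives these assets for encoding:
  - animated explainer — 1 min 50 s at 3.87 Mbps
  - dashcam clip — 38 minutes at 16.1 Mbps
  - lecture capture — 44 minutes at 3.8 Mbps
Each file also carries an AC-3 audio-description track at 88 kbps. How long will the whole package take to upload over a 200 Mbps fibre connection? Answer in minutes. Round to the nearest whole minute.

4 minutes

Audio: 88 kbps = 0.088 Mbps.
animated explainer: 3.958 Mbps × 110 s = 435.4 Mb
dashcam clip: 16.188 Mbps × 2280 s = 36908.6 Mb
lecture capture: 3.888 Mbps × 2640 s = 10264.3 Mb
Total: 47608.3 Mb = 5951.0 MB.
At 200 Mbps: 47608.3 / 200 = 238 s ≈ 3.97 minutes.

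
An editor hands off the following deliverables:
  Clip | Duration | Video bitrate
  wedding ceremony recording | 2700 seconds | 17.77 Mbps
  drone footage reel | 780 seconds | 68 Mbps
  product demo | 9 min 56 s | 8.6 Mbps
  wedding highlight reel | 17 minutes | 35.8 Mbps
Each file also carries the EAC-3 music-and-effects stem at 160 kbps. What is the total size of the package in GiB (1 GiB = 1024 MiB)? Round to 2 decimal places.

16.70 GiB

Audio: 160 kbps = 0.160 Mbps.
wedding ceremony recording: 17.930 Mbps × 2700 s = 48411.0 Mb
drone footage reel: 68.160 Mbps × 780 s = 53164.8 Mb
product demo: 8.760 Mbps × 596 s = 5221.0 Mb
wedding highlight reel: 35.960 Mbps × 1020 s = 36679.2 Mb
Total: 143476.0 Mb = 17934.5 MB.
= 16.70 GiB.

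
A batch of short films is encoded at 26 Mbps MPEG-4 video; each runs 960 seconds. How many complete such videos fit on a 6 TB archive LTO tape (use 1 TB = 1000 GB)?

Per item: 26.000 Mbps × 960 s = 24,960 Mb = 3,120 MB.
Capacity: 6 TB = 48,000,000 Mb; 1923.08 items → 1923 complete.

1923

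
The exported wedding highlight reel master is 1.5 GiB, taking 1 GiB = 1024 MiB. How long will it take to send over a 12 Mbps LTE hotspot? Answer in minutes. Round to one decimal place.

File: 1.5 GiB = 12884.9 Mb.
At 12 Mbps: 12884.9 / 12 = 1073.7 s ≈ 17.9 minutes.

17.9 minutes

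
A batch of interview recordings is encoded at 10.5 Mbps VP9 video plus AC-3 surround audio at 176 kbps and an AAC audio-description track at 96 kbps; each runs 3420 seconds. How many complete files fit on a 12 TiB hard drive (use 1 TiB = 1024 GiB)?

Audio total: 176 + 96 = 272 kbps = 0.272 Mbps.
Total bitrate: 10.772 Mbps.
Per item: 10.772 Mbps × 3420 s = 36,840 Mb = 4,605 MB.
Capacity: 12 TiB = 105,553,116 Mb; 2865.16 items → 2865 complete.

2865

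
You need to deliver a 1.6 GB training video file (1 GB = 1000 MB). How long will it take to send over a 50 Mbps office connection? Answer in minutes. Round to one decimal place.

File: 1.6 GB = 12800.0 Mb.
At 50 Mbps: 12800.0 / 50 = 256.0 s ≈ 4.27 minutes.

4.3 minutes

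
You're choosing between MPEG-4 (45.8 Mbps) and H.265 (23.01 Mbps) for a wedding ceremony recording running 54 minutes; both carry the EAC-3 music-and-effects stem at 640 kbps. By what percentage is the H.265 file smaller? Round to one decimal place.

49.1%

54 min = 3240 s
Audio: 640 kbps = 0.640 Mbps.
MPEG-4: 46.440 Mbps × 3240 s = 150465.6 Mb = 18.808 GB.
H.265: 23.650 Mbps × 3240 s = 76626.0 Mb = 9.578 GB.
Reduction: (1 − 9.578/18.808) × 100 = 49.07%.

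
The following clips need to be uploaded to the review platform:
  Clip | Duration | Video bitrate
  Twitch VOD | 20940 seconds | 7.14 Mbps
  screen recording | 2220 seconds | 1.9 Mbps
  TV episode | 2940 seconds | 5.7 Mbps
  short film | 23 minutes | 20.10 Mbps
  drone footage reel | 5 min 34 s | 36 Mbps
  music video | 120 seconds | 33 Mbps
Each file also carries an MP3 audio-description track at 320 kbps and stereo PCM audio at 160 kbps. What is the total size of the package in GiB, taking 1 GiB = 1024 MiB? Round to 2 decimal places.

26.50 GiB

Audio total: 320 + 160 = 480 kbps = 0.480 Mbps.
Twitch VOD: 7.620 Mbps × 20940 s = 159562.8 Mb
screen recording: 2.380 Mbps × 2220 s = 5283.6 Mb
TV episode: 6.180 Mbps × 2940 s = 18169.2 Mb
short film: 20.580 Mbps × 1380 s = 28400.4 Mb
drone footage reel: 36.480 Mbps × 334 s = 12184.3 Mb
music video: 33.480 Mbps × 120 s = 4017.6 Mb
Total: 227617.9 Mb = 28452.2 MB.
= 26.50 GiB.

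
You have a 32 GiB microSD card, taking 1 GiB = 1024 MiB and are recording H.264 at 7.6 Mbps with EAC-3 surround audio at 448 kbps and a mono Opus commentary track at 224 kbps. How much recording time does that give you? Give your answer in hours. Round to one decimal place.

9.2 hours

Audio total: 448 + 224 = 672 kbps = 0.672 Mbps.
Total bitrate: 7.6 + 0.672 = 8.272 Mbps.
Capacity: 32 GiB = 274,878 Mb.
Recording time: 274,878 / 8.272 = 33,230 s ≈ 9.23 hours.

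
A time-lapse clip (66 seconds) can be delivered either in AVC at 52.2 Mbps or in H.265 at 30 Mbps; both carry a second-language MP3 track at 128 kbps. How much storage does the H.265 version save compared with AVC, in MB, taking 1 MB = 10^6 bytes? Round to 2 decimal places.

183.15 MB

Audio: 128 kbps = 0.128 Mbps.
AVC: 52.328 Mbps × 66 s = 3453.6 Mb = 431.706 MB.
H.265: 30.128 Mbps × 66 s = 1988.4 Mb = 248.556 MB.
Saving: 431.706 − 248.556 = 183.150 MB.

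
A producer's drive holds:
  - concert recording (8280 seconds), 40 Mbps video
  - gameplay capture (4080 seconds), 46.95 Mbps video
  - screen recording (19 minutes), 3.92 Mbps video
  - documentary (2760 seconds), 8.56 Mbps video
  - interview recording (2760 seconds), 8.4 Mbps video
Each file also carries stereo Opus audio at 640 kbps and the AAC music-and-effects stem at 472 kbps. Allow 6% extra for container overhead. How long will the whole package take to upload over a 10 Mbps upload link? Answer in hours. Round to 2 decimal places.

Audio total: 640 + 472 = 1112 kbps = 1.112 Mbps.
concert recording: 41.112 Mbps × 8280 s × 1.06 = 360831.8 Mb
gameplay capture: 48.062 Mbps × 4080 s × 1.06 = 207858.5 Mb
screen recording: 5.032 Mbps × 1140 s × 1.06 = 6080.7 Mb
documentary: 9.672 Mbps × 2760 s × 1.06 = 28296.4 Mb
interview recording: 9.512 Mbps × 2760 s × 1.06 = 27828.3 Mb
Total: 630895.7 Mb = 78862.0 MB.
At 10 Mbps: 630895.7 / 10 = 63090 s ≈ 17.5 hours.

17.52 hours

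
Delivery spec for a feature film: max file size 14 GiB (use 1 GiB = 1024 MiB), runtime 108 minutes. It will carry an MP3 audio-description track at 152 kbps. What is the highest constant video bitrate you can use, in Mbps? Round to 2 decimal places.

18.41 Mbps

Budget: 14 GiB = 120259.1 Mb.
108 min = 6480 s
Total bitrate budget: 120259.1 Mb / 6480 s = 18.559 Mbps.
Audio: 152 kbps = 0.152 Mbps.
Video: 18.559 − 0.152 = 18.407 Mbps.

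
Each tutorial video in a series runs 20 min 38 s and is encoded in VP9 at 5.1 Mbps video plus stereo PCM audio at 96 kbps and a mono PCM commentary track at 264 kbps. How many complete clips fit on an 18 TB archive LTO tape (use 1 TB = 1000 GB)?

20 min 38 s = 1238 s
Audio total: 96 + 264 = 360 kbps = 0.360 Mbps.
Total bitrate: 5.460 Mbps.
Per item: 5.460 Mbps × 1238 s = 6,759 Mb = 844.9 MB.
Capacity: 18 TB = 144,000,000 Mb; 21303.41 items → 21303 complete.

21303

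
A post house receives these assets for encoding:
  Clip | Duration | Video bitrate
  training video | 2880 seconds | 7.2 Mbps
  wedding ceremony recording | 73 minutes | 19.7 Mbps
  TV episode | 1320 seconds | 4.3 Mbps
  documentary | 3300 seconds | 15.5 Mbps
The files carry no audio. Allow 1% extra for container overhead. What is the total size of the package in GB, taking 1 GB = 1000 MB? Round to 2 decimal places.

20.69 GB

training video: 7.200 Mbps × 2880 s × 1.01 = 20943.4 Mb
wedding ceremony recording: 19.700 Mbps × 4380 s × 1.01 = 87148.9 Mb
TV episode: 4.300 Mbps × 1320 s × 1.01 = 5732.8 Mb
documentary: 15.500 Mbps × 3300 s × 1.01 = 51661.5 Mb
Total: 165486.5 Mb = 20685.8 MB.
= 20.69 GB.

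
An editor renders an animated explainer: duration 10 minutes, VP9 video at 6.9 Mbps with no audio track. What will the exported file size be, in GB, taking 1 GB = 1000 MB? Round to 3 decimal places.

0.518 GB

10 min = 600 s
Total bitrate: 6.9 Mbps.
Stream data: 6.900 Mbps × 600 s = 4140.0 Mb.
4,140 Mb ÷ 8 = 517.5 MB → 0.5175 GB.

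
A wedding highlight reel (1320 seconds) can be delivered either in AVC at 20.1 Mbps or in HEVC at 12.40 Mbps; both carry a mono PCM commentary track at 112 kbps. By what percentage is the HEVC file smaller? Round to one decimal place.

Audio: 112 kbps = 0.112 Mbps.
AVC: 20.212 Mbps × 1320 s = 26679.8 Mb = 3.335 GB.
HEVC: 12.512 Mbps × 1320 s = 16515.8 Mb = 2.064 GB.
Reduction: (1 − 2.064/3.335) × 100 = 38.10%.

38.1%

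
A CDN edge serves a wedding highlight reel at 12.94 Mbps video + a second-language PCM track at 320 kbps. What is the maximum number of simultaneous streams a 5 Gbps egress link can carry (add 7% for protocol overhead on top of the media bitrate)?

352

Audio: 320 kbps = 0.320 Mbps.
Per-viewer media rate: 13.260 Mbps.
On the wire with 7% overhead: 14.188 Mbps.
5 Gbps = 5,000 Mbps; 5,000 / 14.188 = 352.41 → 352 viewers.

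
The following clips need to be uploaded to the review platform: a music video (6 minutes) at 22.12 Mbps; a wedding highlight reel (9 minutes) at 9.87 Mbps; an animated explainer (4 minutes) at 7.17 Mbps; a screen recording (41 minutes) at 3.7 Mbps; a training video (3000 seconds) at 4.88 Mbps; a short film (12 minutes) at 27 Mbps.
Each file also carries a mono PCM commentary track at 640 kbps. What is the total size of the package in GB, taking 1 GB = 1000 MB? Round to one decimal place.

Audio: 640 kbps = 0.640 Mbps.
music video: 22.760 Mbps × 360 s = 8193.6 Mb
wedding highlight reel: 10.510 Mbps × 540 s = 5675.4 Mb
animated explainer: 7.810 Mbps × 240 s = 1874.4 Mb
screen recording: 4.340 Mbps × 2460 s = 10676.4 Mb
training video: 5.520 Mbps × 3000 s = 16560.0 Mb
short film: 27.640 Mbps × 720 s = 19900.8 Mb
Total: 62880.6 Mb = 7860.1 MB.
= 7.860 GB.

7.9 GB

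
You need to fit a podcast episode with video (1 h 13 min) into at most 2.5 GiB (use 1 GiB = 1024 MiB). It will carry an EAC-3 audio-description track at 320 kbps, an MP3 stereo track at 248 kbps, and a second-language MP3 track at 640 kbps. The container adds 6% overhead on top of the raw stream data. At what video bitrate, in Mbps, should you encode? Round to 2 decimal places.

3.42 Mbps

Budget: 2.5 GiB = 21474.8 Mb.
Stream payload after overhead: 21474.8 / 1.06 = 20259.3 Mb.
1 h 13 min = 73 min = 4380 s
Total bitrate budget: 20259.3 Mb / 4380 s = 4.625 Mbps.
Audio total: 320 + 248 + 640 = 1208 kbps = 1.208 Mbps.
Video: 4.625 − 1.208 = 3.417 Mbps.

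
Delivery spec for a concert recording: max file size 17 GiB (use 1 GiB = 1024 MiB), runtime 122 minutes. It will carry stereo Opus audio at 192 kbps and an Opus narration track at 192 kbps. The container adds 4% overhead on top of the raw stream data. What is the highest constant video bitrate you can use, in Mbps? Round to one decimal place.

18.8 Mbps

Budget: 17 GiB = 146028.9 Mb.
Stream payload after overhead: 146028.9 / 1.04 = 140412.4 Mb.
122 min = 7320 s
Total bitrate budget: 140412.4 Mb / 7320 s = 19.182 Mbps.
Audio total: 192 + 192 = 384 kbps = 0.384 Mbps.
Video: 19.182 − 0.384 = 18.798 Mbps.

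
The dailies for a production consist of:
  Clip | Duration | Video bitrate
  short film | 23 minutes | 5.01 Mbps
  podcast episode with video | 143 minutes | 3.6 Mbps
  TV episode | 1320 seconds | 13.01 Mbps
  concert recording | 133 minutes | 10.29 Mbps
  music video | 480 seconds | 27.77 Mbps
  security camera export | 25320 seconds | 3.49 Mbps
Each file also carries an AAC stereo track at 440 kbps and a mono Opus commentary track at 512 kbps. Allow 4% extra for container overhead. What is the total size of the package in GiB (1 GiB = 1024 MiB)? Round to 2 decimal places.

34.10 GiB

Audio total: 440 + 512 = 952 kbps = 0.952 Mbps.
short film: 5.962 Mbps × 1380 s × 1.04 = 8556.7 Mb
podcast episode with video: 4.552 Mbps × 8580 s × 1.04 = 40618.4 Mb
TV episode: 13.962 Mbps × 1320 s × 1.04 = 19167.0 Mb
concert recording: 11.242 Mbps × 7980 s × 1.04 = 93299.6 Mb
music video: 28.722 Mbps × 480 s × 1.04 = 14338.0 Mb
security camera export: 4.442 Mbps × 25320 s × 1.04 = 116970.3 Mb
Total: 292950.0 Mb = 36618.8 MB.
= 34.10 GiB.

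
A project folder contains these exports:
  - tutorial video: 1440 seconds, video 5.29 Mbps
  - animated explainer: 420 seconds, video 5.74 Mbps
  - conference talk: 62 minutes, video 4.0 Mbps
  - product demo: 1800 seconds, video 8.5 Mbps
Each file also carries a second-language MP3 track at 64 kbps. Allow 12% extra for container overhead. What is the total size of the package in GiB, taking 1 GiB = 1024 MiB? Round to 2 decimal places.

Audio: 64 kbps = 0.064 Mbps.
tutorial video: 5.354 Mbps × 1440 s × 1.12 = 8634.9 Mb
animated explainer: 5.804 Mbps × 420 s × 1.12 = 2730.2 Mb
conference talk: 4.064 Mbps × 3720 s × 1.12 = 16932.2 Mb
product demo: 8.564 Mbps × 1800 s × 1.12 = 17265.0 Mb
Total: 45562.4 Mb = 5695.3 MB.
= 5.304 GiB.

5.30 GiB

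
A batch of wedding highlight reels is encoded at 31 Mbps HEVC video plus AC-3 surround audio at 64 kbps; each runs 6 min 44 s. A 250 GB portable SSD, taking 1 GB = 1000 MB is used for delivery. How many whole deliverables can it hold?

6 min 44 s = 404 s
Audio: 64 kbps = 0.064 Mbps.
Total bitrate: 31.064 Mbps.
Per item: 31.064 Mbps × 404 s = 12,550 Mb = 1,569 MB.
Capacity: 250 GB = 2,000,000 Mb; 159.36 items → 159 complete.

159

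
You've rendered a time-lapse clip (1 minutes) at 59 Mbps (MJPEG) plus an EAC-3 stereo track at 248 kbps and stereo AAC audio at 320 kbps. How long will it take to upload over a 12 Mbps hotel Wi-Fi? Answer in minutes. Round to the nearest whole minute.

5 minutes

Audio total: 248 + 320 = 568 kbps = 0.568 Mbps.
Total bitrate: 59.568 Mbps.
File: 59.568 Mbps × 60 s = 3574.1 Mb.
At 12 Mbps: 3574.1 / 12 = 297.8 s ≈ 4.96 minutes.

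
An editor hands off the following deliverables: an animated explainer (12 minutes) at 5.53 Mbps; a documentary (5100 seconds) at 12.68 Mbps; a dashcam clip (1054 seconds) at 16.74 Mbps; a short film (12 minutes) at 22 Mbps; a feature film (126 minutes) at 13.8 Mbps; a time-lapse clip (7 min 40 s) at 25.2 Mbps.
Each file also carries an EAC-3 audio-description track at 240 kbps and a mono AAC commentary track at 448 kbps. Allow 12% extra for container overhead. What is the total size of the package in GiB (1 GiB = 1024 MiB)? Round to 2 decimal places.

29.83 GiB

Audio total: 240 + 448 = 688 kbps = 0.688 Mbps.
animated explainer: 6.218 Mbps × 720 s × 1.12 = 5014.2 Mb
documentary: 13.368 Mbps × 5100 s × 1.12 = 76358.0 Mb
dashcam clip: 17.428 Mbps × 1054 s × 1.12 = 20573.4 Mb
short film: 22.688 Mbps × 720 s × 1.12 = 18295.6 Mb
feature film: 14.488 Mbps × 7560 s × 1.12 = 122672.8 Mb
time-lapse clip: 25.888 Mbps × 460 s × 1.12 = 13337.5 Mb
Total: 256251.5 Mb = 32031.4 MB.
= 29.83 GiB.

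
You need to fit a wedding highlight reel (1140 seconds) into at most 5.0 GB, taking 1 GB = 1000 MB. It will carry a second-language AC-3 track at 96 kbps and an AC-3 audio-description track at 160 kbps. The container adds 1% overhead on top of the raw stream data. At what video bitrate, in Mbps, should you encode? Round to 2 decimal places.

34.48 Mbps

Budget: 5.0 GB = 40000.0 Mb.
Stream payload after overhead: 40000.0 / 1.01 = 39604.0 Mb.
Total bitrate budget: 39604.0 Mb / 1140 s = 34.740 Mbps.
Audio total: 96 + 160 = 256 kbps = 0.256 Mbps.
Video: 34.740 − 0.256 = 34.484 Mbps.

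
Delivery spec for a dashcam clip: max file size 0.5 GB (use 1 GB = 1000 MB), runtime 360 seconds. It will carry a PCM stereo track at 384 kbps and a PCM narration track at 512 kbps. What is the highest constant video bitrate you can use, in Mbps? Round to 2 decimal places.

Budget: 0.5 GB = 4000.0 Mb.
Total bitrate budget: 4000.0 Mb / 360 s = 11.111 Mbps.
Audio total: 384 + 512 = 896 kbps = 0.896 Mbps.
Video: 11.111 − 0.896 = 10.215 Mbps.

10.22 Mbps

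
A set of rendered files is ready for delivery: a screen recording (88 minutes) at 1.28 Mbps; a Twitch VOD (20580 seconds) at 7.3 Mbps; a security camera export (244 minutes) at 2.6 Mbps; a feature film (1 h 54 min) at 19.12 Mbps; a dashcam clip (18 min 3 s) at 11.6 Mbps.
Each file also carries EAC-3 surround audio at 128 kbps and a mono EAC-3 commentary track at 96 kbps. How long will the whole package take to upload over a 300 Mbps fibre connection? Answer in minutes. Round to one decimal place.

19.4 minutes

Audio total: 128 + 96 = 224 kbps = 0.224 Mbps.
screen recording: 1.504 Mbps × 5280 s = 7941.1 Mb
Twitch VOD: 7.524 Mbps × 20580 s = 154843.9 Mb
security camera export: 2.824 Mbps × 14640 s = 41343.4 Mb
feature film: 19.344 Mbps × 6840 s = 132313.0 Mb
dashcam clip: 11.824 Mbps × 1083 s = 12805.4 Mb
Total: 349246.8 Mb = 43655.8 MB.
At 300 Mbps: 349246.8 / 300 = 1164 s ≈ 19.4 minutes.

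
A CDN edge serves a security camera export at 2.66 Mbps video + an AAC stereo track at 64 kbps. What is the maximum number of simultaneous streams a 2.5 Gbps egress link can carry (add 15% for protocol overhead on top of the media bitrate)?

798

Audio: 64 kbps = 0.064 Mbps.
Per-viewer media rate: 2.724 Mbps.
On the wire with 15% overhead: 3.133 Mbps.
2.5 Gbps = 2,500 Mbps; 2,500 / 3.133 = 798.06 → 798 viewers.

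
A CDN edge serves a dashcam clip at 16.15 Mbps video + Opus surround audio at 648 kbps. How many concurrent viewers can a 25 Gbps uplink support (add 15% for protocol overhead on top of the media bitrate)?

Audio: 648 kbps = 0.648 Mbps.
Per-viewer media rate: 16.798 Mbps.
On the wire with 15% overhead: 19.318 Mbps.
25 Gbps = 25,000 Mbps; 25,000 / 19.318 = 1294.15 → 1294 viewers.

1294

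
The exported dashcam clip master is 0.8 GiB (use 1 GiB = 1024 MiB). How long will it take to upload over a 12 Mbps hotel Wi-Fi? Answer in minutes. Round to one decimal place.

9.5 minutes

File: 0.8 GiB = 6871.9 Mb.
At 12 Mbps: 6871.9 / 12 = 572.7 s ≈ 9.54 minutes.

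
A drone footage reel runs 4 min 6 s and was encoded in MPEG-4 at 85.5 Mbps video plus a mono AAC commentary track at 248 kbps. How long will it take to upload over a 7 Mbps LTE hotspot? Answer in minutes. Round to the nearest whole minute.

50 minutes

4 min 6 s = 246 s
Audio: 248 kbps = 0.248 Mbps.
Total bitrate: 85.748 Mbps.
File: 85.748 Mbps × 246 s = 21094.0 Mb.
At 7 Mbps: 21094.0 / 7 = 3013.4 s ≈ 50.2 minutes.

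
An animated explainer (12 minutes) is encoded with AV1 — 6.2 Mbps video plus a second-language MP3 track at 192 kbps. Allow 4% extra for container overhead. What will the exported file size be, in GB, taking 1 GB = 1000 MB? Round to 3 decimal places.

12 min = 720 s
Audio: 192 kbps = 0.192 Mbps.
Total bitrate: 6.2 + 0.192 = 6.392 Mbps.
Stream data: 6.392 Mbps × 720 s = 4602.2 Mb.
With 4% container overhead: ×1.04.
4,786 Mb ÷ 8 = 598.3 MB → 0.5983 GB.

0.598 GB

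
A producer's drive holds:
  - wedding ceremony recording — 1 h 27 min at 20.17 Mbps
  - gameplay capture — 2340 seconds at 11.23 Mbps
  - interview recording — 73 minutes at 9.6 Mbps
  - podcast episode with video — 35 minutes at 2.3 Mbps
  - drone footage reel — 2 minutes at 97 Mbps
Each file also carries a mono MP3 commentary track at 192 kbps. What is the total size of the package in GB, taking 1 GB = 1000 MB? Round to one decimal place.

24.1 GB

Audio: 192 kbps = 0.192 Mbps.
wedding ceremony recording: 20.362 Mbps × 5220 s = 106289.6 Mb
gameplay capture: 11.422 Mbps × 2340 s = 26727.5 Mb
interview recording: 9.792 Mbps × 4380 s = 42889.0 Mb
podcast episode with video: 2.492 Mbps × 2100 s = 5233.2 Mb
drone footage reel: 97.192 Mbps × 120 s = 11663.0 Mb
Total: 192802.3 Mb = 24100.3 MB.
= 24.10 GB.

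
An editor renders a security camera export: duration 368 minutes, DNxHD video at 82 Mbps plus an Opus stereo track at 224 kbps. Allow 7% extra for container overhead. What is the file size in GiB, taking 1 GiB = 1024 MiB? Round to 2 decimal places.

226.15 GiB

368 min = 22080 s
Audio: 224 kbps = 0.224 Mbps.
Total bitrate: 82 + 0.224 = 82.224 Mbps.
Stream data: 82.224 Mbps × 22080 s = 1815505.9 Mb.
With 7% container overhead: ×1.07.
1,942,591 Mb = 242,823,916,800 bytes ÷ 1,073,741,824 = 226.1 GiB.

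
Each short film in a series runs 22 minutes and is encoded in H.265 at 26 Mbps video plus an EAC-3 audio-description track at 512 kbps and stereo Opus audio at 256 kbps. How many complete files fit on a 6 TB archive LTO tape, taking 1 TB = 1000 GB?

1358

22 min = 1320 s
Audio total: 512 + 256 = 768 kbps = 0.768 Mbps.
Total bitrate: 26.768 Mbps.
Per item: 26.768 Mbps × 1320 s = 35,334 Mb = 4,417 MB.
Capacity: 6 TB = 48,000,000 Mb; 1358.47 items → 1358 complete.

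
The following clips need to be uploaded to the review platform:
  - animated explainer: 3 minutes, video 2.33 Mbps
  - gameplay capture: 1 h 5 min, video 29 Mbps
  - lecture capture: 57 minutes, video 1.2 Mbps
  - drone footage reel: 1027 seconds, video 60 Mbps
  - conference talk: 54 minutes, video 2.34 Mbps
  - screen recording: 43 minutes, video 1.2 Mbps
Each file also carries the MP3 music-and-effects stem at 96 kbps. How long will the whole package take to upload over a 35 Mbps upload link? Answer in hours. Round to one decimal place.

1.5 hours

Audio: 96 kbps = 0.096 Mbps.
animated explainer: 2.426 Mbps × 180 s = 436.7 Mb
gameplay capture: 29.096 Mbps × 3900 s = 113474.4 Mb
lecture capture: 1.296 Mbps × 3420 s = 4432.3 Mb
drone footage reel: 60.096 Mbps × 1027 s = 61718.6 Mb
conference talk: 2.436 Mbps × 3240 s = 7892.6 Mb
screen recording: 1.296 Mbps × 2580 s = 3343.7 Mb
Total: 191298.3 Mb = 23912.3 MB.
At 35 Mbps: 191298.3 / 35 = 5466 s ≈ 1.52 hours.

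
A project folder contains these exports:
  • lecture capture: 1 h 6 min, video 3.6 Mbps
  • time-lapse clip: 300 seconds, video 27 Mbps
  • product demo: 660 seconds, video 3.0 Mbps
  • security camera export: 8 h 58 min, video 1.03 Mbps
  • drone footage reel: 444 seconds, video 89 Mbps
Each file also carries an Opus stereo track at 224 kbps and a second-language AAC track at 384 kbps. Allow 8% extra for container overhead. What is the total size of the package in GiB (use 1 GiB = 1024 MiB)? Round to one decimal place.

15.1 GiB

Audio total: 224 + 384 = 608 kbps = 0.608 Mbps.
lecture capture: 4.208 Mbps × 3960 s × 1.08 = 17996.8 Mb
time-lapse clip: 27.608 Mbps × 300 s × 1.08 = 8945.0 Mb
product demo: 3.608 Mbps × 660 s × 1.08 = 2571.8 Mb
security camera export: 1.638 Mbps × 32280 s × 1.08 = 57104.6 Mb
drone footage reel: 89.608 Mbps × 444 s × 1.08 = 42968.8 Mb
Total: 129587.0 Mb = 16198.4 MB.
= 15.09 GiB.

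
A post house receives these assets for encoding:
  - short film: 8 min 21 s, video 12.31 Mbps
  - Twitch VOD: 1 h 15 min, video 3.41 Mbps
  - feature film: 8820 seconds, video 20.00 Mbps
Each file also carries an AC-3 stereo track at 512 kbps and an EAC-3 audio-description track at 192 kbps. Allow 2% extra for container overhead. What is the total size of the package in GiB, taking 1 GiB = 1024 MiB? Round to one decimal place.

Audio total: 512 + 192 = 704 kbps = 0.704 Mbps.
short film: 13.014 Mbps × 501 s × 1.02 = 6650.4 Mb
Twitch VOD: 4.114 Mbps × 4500 s × 1.02 = 18883.3 Mb
feature film: 20.704 Mbps × 8820 s × 1.02 = 186261.5 Mb
Total: 211795.1 Mb = 26474.4 MB.
= 24.66 GiB.

24.7 GiB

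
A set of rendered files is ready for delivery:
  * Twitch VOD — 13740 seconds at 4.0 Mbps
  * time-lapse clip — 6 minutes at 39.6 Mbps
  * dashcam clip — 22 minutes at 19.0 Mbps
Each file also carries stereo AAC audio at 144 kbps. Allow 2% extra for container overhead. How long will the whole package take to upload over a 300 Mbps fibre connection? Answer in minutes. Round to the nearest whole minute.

5 minutes

Audio: 144 kbps = 0.144 Mbps.
Twitch VOD: 4.144 Mbps × 13740 s × 1.02 = 58077.3 Mb
time-lapse clip: 39.744 Mbps × 360 s × 1.02 = 14594.0 Mb
dashcam clip: 19.144 Mbps × 1320 s × 1.02 = 25775.5 Mb
Total: 98446.8 Mb = 12305.9 MB.
At 300 Mbps: 98446.8 / 300 = 328 s ≈ 5.47 minutes.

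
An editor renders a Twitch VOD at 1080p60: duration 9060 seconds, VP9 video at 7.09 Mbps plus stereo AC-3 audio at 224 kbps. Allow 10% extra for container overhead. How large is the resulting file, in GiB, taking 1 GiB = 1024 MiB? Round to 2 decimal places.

Audio: 224 kbps = 0.224 Mbps.
Total bitrate: 7.09 + 0.224 = 7.314 Mbps.
Stream data: 7.314 Mbps × 9060 s = 66264.8 Mb.
With 10% container overhead: ×1.10.
72,891 Mb = 9,111,415,500 bytes ÷ 1,073,741,824 = 8.486 GiB.

8.49 GiB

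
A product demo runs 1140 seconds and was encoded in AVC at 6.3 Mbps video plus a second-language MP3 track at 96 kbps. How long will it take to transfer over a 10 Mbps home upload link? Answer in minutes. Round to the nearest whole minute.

12 minutes

Audio: 96 kbps = 0.096 Mbps.
Total bitrate: 6.396 Mbps.
File: 6.396 Mbps × 1140 s = 7291.4 Mb.
At 10 Mbps: 7291.4 / 10 = 729.1 s ≈ 12.2 minutes.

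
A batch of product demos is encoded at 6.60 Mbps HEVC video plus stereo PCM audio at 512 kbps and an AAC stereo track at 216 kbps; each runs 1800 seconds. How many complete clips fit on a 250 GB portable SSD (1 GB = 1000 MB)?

151

Audio total: 512 + 216 = 728 kbps = 0.728 Mbps.
Total bitrate: 7.328 Mbps.
Per item: 7.328 Mbps × 1800 s = 13,190 Mb = 1,649 MB.
Capacity: 250 GB = 2,000,000 Mb; 151.63 items → 151 complete.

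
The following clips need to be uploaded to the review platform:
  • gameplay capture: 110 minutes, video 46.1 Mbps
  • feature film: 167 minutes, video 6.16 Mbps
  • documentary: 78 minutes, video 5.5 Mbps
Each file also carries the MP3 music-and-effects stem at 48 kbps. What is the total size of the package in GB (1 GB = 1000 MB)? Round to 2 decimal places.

Audio: 48 kbps = 0.048 Mbps.
gameplay capture: 46.148 Mbps × 6600 s = 304576.8 Mb
feature film: 6.208 Mbps × 10020 s = 62204.2 Mb
documentary: 5.548 Mbps × 4680 s = 25964.6 Mb
Total: 392745.6 Mb = 49093.2 MB.
= 49.09 GB.

49.09 GB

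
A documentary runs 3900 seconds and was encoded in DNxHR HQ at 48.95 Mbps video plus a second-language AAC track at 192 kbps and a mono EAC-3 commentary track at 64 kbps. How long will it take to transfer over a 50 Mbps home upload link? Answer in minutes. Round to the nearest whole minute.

64 minutes

Audio total: 192 + 64 = 256 kbps = 0.256 Mbps.
Total bitrate: 49.206 Mbps.
File: 49.206 Mbps × 3900 s = 191903.4 Mb.
At 50 Mbps: 191903.4 / 50 = 3838.1 s ≈ 64 minutes.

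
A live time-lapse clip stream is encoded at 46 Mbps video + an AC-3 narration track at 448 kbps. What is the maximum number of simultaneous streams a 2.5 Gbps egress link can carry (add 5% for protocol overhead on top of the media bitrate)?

51

Audio: 448 kbps = 0.448 Mbps.
Per-viewer media rate: 46.448 Mbps.
On the wire with 5% overhead: 48.770 Mbps.
2.5 Gbps = 2,500 Mbps; 2,500 / 48.770 = 51.26 → 51 viewers.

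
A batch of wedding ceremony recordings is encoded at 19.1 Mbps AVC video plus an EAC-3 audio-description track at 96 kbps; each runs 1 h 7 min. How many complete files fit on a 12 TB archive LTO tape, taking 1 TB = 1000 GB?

1 h 7 min = 67 min = 4020 s
Audio: 96 kbps = 0.096 Mbps.
Total bitrate: 19.196 Mbps.
Per item: 19.196 Mbps × 4020 s = 77,168 Mb = 9,646 MB.
Capacity: 12 TB = 96,000,000 Mb; 1244.04 items → 1244 complete.

1244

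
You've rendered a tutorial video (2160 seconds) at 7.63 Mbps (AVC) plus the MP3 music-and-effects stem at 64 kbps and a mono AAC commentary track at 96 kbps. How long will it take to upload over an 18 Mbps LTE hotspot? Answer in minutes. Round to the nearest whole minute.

16 minutes

Audio total: 64 + 96 = 160 kbps = 0.160 Mbps.
Total bitrate: 7.790 Mbps.
File: 7.790 Mbps × 2160 s = 16826.4 Mb.
At 18 Mbps: 16826.4 / 18 = 934.8 s ≈ 15.6 minutes.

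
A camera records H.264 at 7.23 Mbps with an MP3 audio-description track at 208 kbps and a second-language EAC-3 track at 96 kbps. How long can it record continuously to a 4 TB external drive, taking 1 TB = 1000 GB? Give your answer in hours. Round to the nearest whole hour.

1180 hours

Audio total: 208 + 96 = 304 kbps = 0.304 Mbps.
Total bitrate: 7.23 + 0.304 = 7.534 Mbps.
Capacity: 4 TB = 32,000,000 Mb.
Recording time: 32,000,000 / 7.534 = 4,247,412 s ≈ 1,180 hours.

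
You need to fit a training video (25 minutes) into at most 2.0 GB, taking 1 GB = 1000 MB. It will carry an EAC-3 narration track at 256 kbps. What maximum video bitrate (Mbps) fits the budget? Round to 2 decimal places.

Budget: 2.0 GB = 16000.0 Mb.
25 min = 1500 s
Total bitrate budget: 16000.0 Mb / 1500 s = 10.667 Mbps.
Audio: 256 kbps = 0.256 Mbps.
Video: 10.667 − 0.256 = 10.411 Mbps.

10.41 Mbps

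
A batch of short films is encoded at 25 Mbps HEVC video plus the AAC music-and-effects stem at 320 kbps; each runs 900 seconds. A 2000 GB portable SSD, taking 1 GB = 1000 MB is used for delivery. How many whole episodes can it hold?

702

Audio: 320 kbps = 0.320 Mbps.
Total bitrate: 25.320 Mbps.
Per item: 25.320 Mbps × 900 s = 22,788 Mb = 2,848 MB.
Capacity: 2000 GB = 16,000,000 Mb; 702.12 items → 702 complete.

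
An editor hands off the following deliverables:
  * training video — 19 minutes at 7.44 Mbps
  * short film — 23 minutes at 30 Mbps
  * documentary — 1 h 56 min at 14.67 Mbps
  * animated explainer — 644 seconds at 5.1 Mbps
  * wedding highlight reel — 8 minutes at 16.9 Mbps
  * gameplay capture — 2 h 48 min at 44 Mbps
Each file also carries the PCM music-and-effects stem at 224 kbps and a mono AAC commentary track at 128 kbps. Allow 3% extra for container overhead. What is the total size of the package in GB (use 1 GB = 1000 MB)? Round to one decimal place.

79.1 GB

Audio total: 224 + 128 = 352 kbps = 0.352 Mbps.
training video: 7.792 Mbps × 1140 s × 1.03 = 9149.4 Mb
short film: 30.352 Mbps × 1380 s × 1.03 = 43142.3 Mb
documentary: 15.022 Mbps × 6960 s × 1.03 = 107689.7 Mb
animated explainer: 5.452 Mbps × 644 s × 1.03 = 3616.4 Mb
wedding highlight reel: 17.252 Mbps × 480 s × 1.03 = 8529.4 Mb
gameplay capture: 44.352 Mbps × 10080 s × 1.03 = 460480.2 Mb
Total: 632607.4 Mb = 79075.9 MB.
= 79.08 GB.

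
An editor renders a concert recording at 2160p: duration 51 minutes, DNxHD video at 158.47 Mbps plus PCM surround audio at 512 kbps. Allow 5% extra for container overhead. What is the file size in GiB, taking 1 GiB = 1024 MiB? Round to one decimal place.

51 min = 3060 s
Audio: 512 kbps = 0.512 Mbps.
Total bitrate: 158.47 + 0.512 = 158.982 Mbps.
Stream data: 158.982 Mbps × 3060 s = 486484.9 Mb.
With 5% container overhead: ×1.05.
510,809 Mb = 63,851,145,750 bytes ÷ 1,073,741,824 = 59.47 GiB.

59.5 GiB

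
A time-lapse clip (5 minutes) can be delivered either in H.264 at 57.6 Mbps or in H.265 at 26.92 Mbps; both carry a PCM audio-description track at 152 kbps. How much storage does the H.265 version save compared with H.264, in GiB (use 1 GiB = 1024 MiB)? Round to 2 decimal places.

1.07 GiB

5 min = 300 s
Audio: 152 kbps = 0.152 Mbps.
H.264: 57.752 Mbps × 300 s = 17325.6 Mb = 2.017 GiB.
H.265: 27.072 Mbps × 300 s = 8121.6 Mb = 0.945 GiB.
Saving: 2.017 − 0.945 = 1.071 GiB.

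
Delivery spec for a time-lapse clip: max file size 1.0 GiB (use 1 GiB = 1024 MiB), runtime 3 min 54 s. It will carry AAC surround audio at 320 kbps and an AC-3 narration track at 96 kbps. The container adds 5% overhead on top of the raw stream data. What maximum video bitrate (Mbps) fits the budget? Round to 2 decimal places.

Budget: 1.0 GiB = 8589.9 Mb.
Stream payload after overhead: 8589.9 / 1.05 = 8180.9 Mb.
3 min 54 s = 234 s
Total bitrate budget: 8180.9 Mb / 234 s = 34.961 Mbps.
Audio total: 320 + 96 = 416 kbps = 0.416 Mbps.
Video: 34.961 − 0.416 = 34.545 Mbps.

34.55 Mbps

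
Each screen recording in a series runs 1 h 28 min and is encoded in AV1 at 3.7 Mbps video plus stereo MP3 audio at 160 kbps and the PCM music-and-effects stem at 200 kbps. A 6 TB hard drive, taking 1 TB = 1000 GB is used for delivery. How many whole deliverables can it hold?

2239

1 h 28 min = 88 min = 5280 s
Audio total: 160 + 200 = 360 kbps = 0.360 Mbps.
Total bitrate: 4.060 Mbps.
Per item: 4.060 Mbps × 5280 s = 21,437 Mb = 2,680 MB.
Capacity: 6 TB = 48,000,000 Mb; 2239.14 items → 2239 complete.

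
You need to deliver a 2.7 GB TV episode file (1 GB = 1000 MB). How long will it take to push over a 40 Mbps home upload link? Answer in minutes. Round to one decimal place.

File: 2.7 GB = 21600.0 Mb.
At 40 Mbps: 21600.0 / 40 = 540.0 s ≈ 9 minutes.

9.0 minutes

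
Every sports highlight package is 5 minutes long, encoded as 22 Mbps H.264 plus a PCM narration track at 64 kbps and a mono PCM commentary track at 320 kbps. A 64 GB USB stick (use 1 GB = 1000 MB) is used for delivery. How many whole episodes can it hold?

76

5 min = 300 s
Audio total: 64 + 320 = 384 kbps = 0.384 Mbps.
Total bitrate: 22.384 Mbps.
Per item: 22.384 Mbps × 300 s = 6,715 Mb = 839.4 MB.
Capacity: 64 GB = 512,000 Mb; 76.24 items → 76 complete.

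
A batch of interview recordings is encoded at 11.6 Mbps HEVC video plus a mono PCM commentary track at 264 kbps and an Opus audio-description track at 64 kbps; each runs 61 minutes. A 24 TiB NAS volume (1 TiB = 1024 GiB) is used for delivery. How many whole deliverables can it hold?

4835

61 min = 3660 s
Audio total: 264 + 64 = 328 kbps = 0.328 Mbps.
Total bitrate: 11.928 Mbps.
Per item: 11.928 Mbps × 3660 s = 43,656 Mb = 5,457 MB.
Capacity: 24 TiB = 211,106,233 Mb; 4835.62 items → 4835 complete.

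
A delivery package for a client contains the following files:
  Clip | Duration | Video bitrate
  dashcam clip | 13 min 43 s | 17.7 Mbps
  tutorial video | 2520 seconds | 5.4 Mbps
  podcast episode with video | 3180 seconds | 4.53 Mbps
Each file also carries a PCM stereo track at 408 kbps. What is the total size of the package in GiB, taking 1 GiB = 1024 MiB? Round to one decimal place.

5.3 GiB

Audio: 408 kbps = 0.408 Mbps.
dashcam clip: 18.108 Mbps × 823 s = 14902.9 Mb
tutorial video: 5.808 Mbps × 2520 s = 14636.2 Mb
podcast episode with video: 4.938 Mbps × 3180 s = 15702.8 Mb
Total: 45241.9 Mb = 5655.2 MB.
= 5.267 GiB.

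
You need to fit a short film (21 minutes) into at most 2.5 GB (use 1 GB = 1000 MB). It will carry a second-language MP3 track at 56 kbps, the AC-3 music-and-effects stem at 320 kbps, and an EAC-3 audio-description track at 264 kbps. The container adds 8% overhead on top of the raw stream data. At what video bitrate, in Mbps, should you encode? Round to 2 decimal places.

14.06 Mbps

Budget: 2.5 GB = 20000.0 Mb.
Stream payload after overhead: 20000.0 / 1.08 = 18518.5 Mb.
21 min = 1260 s
Total bitrate budget: 18518.5 Mb / 1260 s = 14.697 Mbps.
Audio total: 56 + 320 + 264 = 640 kbps = 0.640 Mbps.
Video: 14.697 − 0.640 = 14.057 Mbps.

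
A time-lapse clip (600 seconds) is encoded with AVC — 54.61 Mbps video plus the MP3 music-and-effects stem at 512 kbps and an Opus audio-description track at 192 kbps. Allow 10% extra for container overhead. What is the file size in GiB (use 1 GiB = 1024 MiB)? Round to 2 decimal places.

4.25 GiB

Audio total: 512 + 192 = 704 kbps = 0.704 Mbps.
Total bitrate: 54.61 + 0.704 = 55.314 Mbps.
Stream data: 55.314 Mbps × 600 s = 33188.4 Mb.
With 10% container overhead: ×1.10.
36,507 Mb = 4,563,405,000 bytes ÷ 1,073,741,824 = 4.250 GiB.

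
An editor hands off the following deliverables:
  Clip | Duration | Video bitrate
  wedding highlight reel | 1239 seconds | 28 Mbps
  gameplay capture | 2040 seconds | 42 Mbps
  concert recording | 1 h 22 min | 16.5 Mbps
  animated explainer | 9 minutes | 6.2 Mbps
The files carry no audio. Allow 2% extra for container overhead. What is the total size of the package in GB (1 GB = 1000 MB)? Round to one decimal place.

26.1 GB

wedding highlight reel: 28.000 Mbps × 1239 s × 1.02 = 35385.8 Mb
gameplay capture: 42.000 Mbps × 2040 s × 1.02 = 87393.6 Mb
concert recording: 16.500 Mbps × 4920 s × 1.02 = 82803.6 Mb
animated explainer: 6.200 Mbps × 540 s × 1.02 = 3415.0 Mb
Total: 208998.0 Mb = 26124.8 MB.
= 26.12 GB.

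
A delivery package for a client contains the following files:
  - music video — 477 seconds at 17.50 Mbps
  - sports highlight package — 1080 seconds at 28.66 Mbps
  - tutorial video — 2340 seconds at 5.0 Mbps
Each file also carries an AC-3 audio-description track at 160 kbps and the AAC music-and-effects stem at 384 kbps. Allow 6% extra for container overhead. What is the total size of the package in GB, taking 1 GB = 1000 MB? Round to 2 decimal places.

7.04 GB

Audio total: 160 + 384 = 544 kbps = 0.544 Mbps.
music video: 18.044 Mbps × 477 s × 1.06 = 9123.4 Mb
sports highlight package: 29.204 Mbps × 1080 s × 1.06 = 33432.7 Mb
tutorial video: 5.544 Mbps × 2340 s × 1.06 = 13751.3 Mb
Total: 56307.5 Mb = 7038.4 MB.
= 7.038 GB.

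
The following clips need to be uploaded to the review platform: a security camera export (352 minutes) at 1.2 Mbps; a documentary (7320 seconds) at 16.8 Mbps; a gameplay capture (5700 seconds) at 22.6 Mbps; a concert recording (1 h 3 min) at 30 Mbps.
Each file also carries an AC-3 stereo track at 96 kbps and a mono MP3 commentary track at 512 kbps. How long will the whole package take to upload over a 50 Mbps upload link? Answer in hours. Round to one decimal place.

Audio total: 96 + 512 = 608 kbps = 0.608 Mbps.
security camera export: 1.808 Mbps × 21120 s = 38185.0 Mb
documentary: 17.408 Mbps × 7320 s = 127426.6 Mb
gameplay capture: 23.208 Mbps × 5700 s = 132285.6 Mb
concert recording: 30.608 Mbps × 3780 s = 115698.2 Mb
Total: 413595.4 Mb = 51699.4 MB.
At 50 Mbps: 413595.4 / 50 = 8272 s ≈ 2.3 hours.

2.3 hours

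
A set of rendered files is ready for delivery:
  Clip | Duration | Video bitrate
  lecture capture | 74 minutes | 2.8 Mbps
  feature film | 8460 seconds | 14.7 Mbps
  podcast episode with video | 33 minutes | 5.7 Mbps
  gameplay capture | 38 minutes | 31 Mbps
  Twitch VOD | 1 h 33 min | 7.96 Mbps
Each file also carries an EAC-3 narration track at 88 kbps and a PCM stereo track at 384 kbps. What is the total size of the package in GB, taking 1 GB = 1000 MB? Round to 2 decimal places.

Audio total: 88 + 384 = 472 kbps = 0.472 Mbps.
lecture capture: 3.272 Mbps × 4440 s = 14527.7 Mb
feature film: 15.172 Mbps × 8460 s = 128355.1 Mb
podcast episode with video: 6.172 Mbps × 1980 s = 12220.6 Mb
gameplay capture: 31.472 Mbps × 2280 s = 71756.2 Mb
Twitch VOD: 8.432 Mbps × 5580 s = 47050.6 Mb
Total: 273910.1 Mb = 34238.8 MB.
= 34.24 GB.

34.24 GB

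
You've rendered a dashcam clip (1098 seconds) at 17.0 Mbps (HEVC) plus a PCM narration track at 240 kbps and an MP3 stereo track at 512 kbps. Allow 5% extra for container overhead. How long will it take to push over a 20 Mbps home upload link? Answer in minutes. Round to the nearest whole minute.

Audio total: 240 + 512 = 752 kbps = 0.752 Mbps.
Total bitrate: 17.752 Mbps.
File: 17.752 Mbps × 1098 s = 19491.7 Mb.
With 5% container overhead: ×1.05. → 20466.3 Mb.
At 20 Mbps: 20466.3 / 20 = 1023.3 s ≈ 17.1 minutes.

17 minutes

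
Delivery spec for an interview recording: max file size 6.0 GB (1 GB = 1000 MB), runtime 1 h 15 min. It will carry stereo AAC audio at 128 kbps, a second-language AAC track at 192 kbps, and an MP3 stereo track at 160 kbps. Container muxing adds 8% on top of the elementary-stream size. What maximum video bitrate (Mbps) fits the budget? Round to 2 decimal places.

Budget: 6.0 GB = 48000.0 Mb.
Stream payload after overhead: 48000.0 / 1.08 = 44444.4 Mb.
1 h 15 min = 75 min = 4500 s
Total bitrate budget: 44444.4 Mb / 4500 s = 9.877 Mbps.
Audio total: 128 + 192 + 160 = 480 kbps = 0.480 Mbps.
Video: 9.877 − 0.480 = 9.397 Mbps.

9.40 Mbps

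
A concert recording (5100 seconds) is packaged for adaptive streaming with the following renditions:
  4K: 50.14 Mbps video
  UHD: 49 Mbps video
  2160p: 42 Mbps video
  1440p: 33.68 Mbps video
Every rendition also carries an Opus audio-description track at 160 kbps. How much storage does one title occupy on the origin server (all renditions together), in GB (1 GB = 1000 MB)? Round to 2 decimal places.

111.86 GB

Audio: 160 kbps = 0.160 Mbps.
Sum of rendition bitrates: (50.14+0.160) + (49+0.160) + (42+0.160) + (33.68+0.160) = 175.460 Mbps.
× 5100 s = 894,846 Mb = 111,856 MB = 111.9 GB.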